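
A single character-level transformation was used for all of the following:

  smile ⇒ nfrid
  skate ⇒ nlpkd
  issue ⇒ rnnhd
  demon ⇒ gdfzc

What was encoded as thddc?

s(18)→n(13) and m(12)→f(5) fit y≡23x+15 (mod 26); the inverse of 23 mod 26 is 17. Each letter's alphabet position (a=0..z=25) is mapped through 23·x+15 mod 26 — an affine cipher.
Reversing it on thddc: t(19)→17·(19−15)≡16=q; h(7)→17·(7−15)≡20=u; d(3)→17·(3−15)≡4=e; d(3)→17·(3−15)≡4=e; c(2)→17·(2−15)≡13=n (all mod 26).

queen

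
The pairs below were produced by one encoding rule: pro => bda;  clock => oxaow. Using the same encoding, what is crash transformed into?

odmet

Compare letters: p→b is +12, r→d is +12, o→a is +12 — a constant shift. This is a Caesar cipher with shift 12.
Applying it to crash: c+12=o, r+12=d, a+12=m, s+12=e, h+12=t.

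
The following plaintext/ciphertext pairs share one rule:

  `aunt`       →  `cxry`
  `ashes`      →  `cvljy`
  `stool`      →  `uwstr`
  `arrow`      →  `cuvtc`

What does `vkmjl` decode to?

In aunt: a→c is +2, u→x is +3, n→r is +4, t→y is +5 — the shift increases by 1 each position. Each letter shifts forward by (position + 2), i.e. 2, 3, 4, … — the shift grows by one for each successive letter.
Undoing it on vkmjl: v−2=t, k−3=h, m−4=i, j−5=e, l−6=f.

thief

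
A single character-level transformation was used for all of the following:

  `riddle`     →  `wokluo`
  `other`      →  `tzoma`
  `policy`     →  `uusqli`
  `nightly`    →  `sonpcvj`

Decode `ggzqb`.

In riddle: r→w is +5, i→o is +6, d→k is +7, d→l is +8 — the shift increases by 1 each position. Each letter shifts forward by (position + 5), i.e. 5, 6, 7, … — the shift grows by one for each successive letter.
Undoing it on ggzqb: g−5=b, g−6=a, z−7=s, q−8=i, b−9=s.

basis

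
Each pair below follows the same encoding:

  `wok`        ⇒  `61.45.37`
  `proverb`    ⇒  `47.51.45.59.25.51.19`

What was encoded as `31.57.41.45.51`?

w(#23)→61 and o(#15)→45: differences scale by 2, so n = 2·pos + 15. The formula is n = 2×(alphabet index, a=1) + 15.
Decoding 31.57.41.45.51: 31→(31−15)÷2=8=h, 57→(57−15)÷2=21=u, 41→(41−15)÷2=13=m, 45→(45−15)÷2=15=o, 51→(51−15)÷2=18=r.

humor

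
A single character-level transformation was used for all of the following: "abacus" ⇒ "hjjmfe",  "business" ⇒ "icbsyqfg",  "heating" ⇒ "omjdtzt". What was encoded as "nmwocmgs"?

generate

In abacus: a→h is +7, b→j is +8, a→j is +9, c→m is +10 — the shift increases by 1 each position. Letter i (0-indexed) is shifted by i+7, so successive shifts are 7, 8, 9, ….
Undoing it on nmwocmgs: n−7=g, m−8=e, w−9=n, o−10=e, c−11=r, m−12=a, g−13=t, s−14=e.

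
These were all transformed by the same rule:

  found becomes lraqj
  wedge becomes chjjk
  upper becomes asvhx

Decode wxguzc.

A repeating key of period 2 is used — shifts +6, +3 over and over.
Reversing it on wxguzc: w−6=q, x−3=u, g−6=a, u−3=r, z−6=t, c−3=z.

quartz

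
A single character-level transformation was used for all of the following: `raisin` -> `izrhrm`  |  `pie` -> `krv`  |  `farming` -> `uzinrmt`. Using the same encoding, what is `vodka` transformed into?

Each pair mirrors across the alphabet (r↔i, a↔z, i↔r): positions sum to 25. Letters are reflected about the middle of the alphabet (position → 25−position): Atbash.
Applying it to vodka: v↔e, o↔l, d↔w, k↔p, a↔z.

elwpz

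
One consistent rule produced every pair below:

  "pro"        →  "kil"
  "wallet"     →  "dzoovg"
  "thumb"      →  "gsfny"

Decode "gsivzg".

Each pair mirrors across the alphabet (p↔k, r↔i, o↔l): positions sum to 25. Each letter is replaced by its mirror in the alphabet: a↔z, b↔y, c↔x, and so on (the Atbash cipher).
Undoing it on gsivzg: g↔t, s↔h, i↔r, v↔e, z↔a, g↔t.

threat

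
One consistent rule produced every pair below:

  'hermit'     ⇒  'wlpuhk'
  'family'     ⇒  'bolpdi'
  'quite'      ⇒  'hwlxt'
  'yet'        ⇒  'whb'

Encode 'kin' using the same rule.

The output letters match the input read backwards, each shifted +3: hermit reversed is timreh. Read the word backwards and shift each letter +3.
Applying it to kin: reverse → nik; then shift: n+3=q, i+3=l, k+3=n.

qln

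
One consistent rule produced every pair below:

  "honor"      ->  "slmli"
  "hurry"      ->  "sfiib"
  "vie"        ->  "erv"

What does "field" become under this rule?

Each pair mirrors across the alphabet (h↔s, o↔l, n↔m): positions sum to 25. Letters are reflected about the middle of the alphabet (position → 25−position): Atbash.
Applying it to field: f↔u, i↔r, e↔v, l↔o, d↔w.

urvow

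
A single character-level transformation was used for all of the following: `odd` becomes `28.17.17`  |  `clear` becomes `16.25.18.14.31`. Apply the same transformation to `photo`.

29.21.28.33.28

Each letter is replaced by its alphabet position (a=1..z=26) + 13.
For photo: p=16→29, h=8→21, o=15→28, t=20→33, o=15→28.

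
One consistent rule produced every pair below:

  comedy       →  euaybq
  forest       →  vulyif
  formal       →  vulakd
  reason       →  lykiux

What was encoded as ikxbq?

Treating letters as 0–25, the rule is x ↦ 23x + 10 (mod 26).
Reversing it on ikxbq: i(8)→17·(8−10)≡18=s; k(10)→17·(10−10)≡0=a; x(23)→17·(23−10)≡13=n; b(1)→17·(1−10)≡3=d; q(16)→17·(16−10)≡24=y (all mod 26).

sandy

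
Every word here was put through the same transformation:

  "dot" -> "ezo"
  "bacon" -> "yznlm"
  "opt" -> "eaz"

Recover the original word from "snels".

hatch

The output letters match the input read backwards, each shifted +11: dot reversed is tod. The word is reversed, then every letter is shifted forward by 11.
Decoding snels: shift back: s−11=h, n−11=c, e−11=t, l−11=a, s−11=h → hctah; then reverse → hatch.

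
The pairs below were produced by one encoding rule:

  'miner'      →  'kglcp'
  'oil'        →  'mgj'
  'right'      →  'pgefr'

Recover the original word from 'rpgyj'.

Compare letters: m→k is +24, i→g is +24, n→l is +24 — a constant shift. This is a Caesar cipher with shift 24.
Decoding rpgyj: r−24=t, p−24=r, g−24=i, y−24=a, j−24=l.

trial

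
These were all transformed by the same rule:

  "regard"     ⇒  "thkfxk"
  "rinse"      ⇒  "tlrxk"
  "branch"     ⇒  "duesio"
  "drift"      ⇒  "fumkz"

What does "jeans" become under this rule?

lhesy

The shift increases by 1 at each position, starting from +2: 2, 3, 4, ….
On jeans: j+2=l, e+3=h, a+4=e, n+5=s, s+6=y.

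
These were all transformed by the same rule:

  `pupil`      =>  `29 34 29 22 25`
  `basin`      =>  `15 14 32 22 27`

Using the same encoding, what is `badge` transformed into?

The number is (letter's place in the alphabet, a=1) + 13.
Applying it to badge: b=2→15, a=1→14, d=4→17, g=7→20, e=5→18.

15 14 17 20 18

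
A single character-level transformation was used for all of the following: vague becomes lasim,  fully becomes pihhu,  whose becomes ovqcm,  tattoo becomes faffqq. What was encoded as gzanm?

crane

This is an affine cipher: with a=0,…,z=25, each position x becomes (3x+0) mod 26.
Undoing it on gzanm: g(6)→9·(6−0)≡2=c; z(25)→9·(25−0)≡17=r; a(0)→9·(0−0)≡0=a; n(13)→9·(13−0)≡13=n; m(12)→9·(12−0)≡4=e (all mod 26).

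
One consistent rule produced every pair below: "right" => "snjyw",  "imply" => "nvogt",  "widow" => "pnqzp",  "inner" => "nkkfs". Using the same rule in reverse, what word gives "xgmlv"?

r(17)→s(18) and i(8)→n(13) fit y≡15x+23 (mod 26); the inverse of 15 mod 26 is 7. Treating letters as 0–25, the rule is x ↦ 15x + 23 (mod 26).
Reversing it on xgmlv: x(23)→7·(23−23)≡0=a; g(6)→7·(6−23)≡11=l; m(12)→7·(12−23)≡1=b; l(11)→7·(11−23)≡20=u; v(21)→7·(21−23)≡12=m (all mod 26).

album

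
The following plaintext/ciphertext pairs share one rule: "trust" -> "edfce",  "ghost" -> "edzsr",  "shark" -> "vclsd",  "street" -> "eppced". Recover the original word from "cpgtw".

The output letters match the input read backwards, each shifted +11: trust reversed is tsurt. Read the word backwards and shift each letter +11.
Decoding cpgtw: shift back: c−11=r, p−11=e, g−11=v, t−11=i, w−11=l → revil; then reverse → liver.

liver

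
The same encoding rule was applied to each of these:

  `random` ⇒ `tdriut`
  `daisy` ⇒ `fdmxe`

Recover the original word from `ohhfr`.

In random: r→t is +2, a→d is +3, n→r is +4, d→i is +5 — the shift increases by 1 each position. Each letter shifts forward by (position + 2), i.e. 2, 3, 4, … — the shift grows by one for each successive letter.
Reversing it on ohhfr: o−2=m, h−3=e, h−4=d, f−5=a, r−6=l.

medal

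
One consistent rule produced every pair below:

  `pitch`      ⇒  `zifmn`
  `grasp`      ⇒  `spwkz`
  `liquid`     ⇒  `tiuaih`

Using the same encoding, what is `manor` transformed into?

Each letter's alphabet position (a=0..z=25) is mapped through 21·x+22 mod 26 — an affine cipher.
Applying it to manor: m(12)→21·12+22≡14=o; a(0)→21·0+22≡22=w; n(13)→21·13+22≡9=j; o(14)→21·14+22≡4=e; r(17)→21·17+22≡15=p (all mod 26).

owjep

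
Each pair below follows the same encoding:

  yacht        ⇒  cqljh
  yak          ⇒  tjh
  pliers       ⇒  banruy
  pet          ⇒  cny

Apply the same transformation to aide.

nmrj

The output letters match the input read backwards, each shifted +9: yacht reversed is thcay. Two steps: reverse the string, then apply a Caesar shift of +9.
Applying it to aide: reverse → edia; then shift: e+9=n, d+9=m, i+9=r, a+9=j.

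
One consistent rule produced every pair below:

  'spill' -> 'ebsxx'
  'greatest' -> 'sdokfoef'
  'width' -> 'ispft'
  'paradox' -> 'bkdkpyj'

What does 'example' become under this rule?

The shift depends on letter class: consonant s→e is +12, but vowel i→s is +10. The rule splits by letter class: vowels +10, consonants +12.
On example: e(vowel)+10=o, x(cons)+12=j, a(vowel)+10=k, m(cons)+12=y, p(cons)+12=b, l(cons)+12=x, e(vowel)+10=o.

ojkybxo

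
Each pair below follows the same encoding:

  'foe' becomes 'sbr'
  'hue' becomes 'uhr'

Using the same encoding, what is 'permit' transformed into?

crezvg

Compare letters: f→s is +13, o→b is +13, e→r is +13 — a constant shift. It's a constant shift of +13 (ROT13).
On permit: p+13=c, e+13=r, r+13=e, m+13=z, i+13=v, t+13=g.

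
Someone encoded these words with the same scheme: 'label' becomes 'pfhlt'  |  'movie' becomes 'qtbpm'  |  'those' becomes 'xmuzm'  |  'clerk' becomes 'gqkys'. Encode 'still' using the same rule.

wyost

In label: l→p is +4, a→f is +5, b→h is +6, e→l is +7 — the shift increases by 1 each position. The shift increases by 1 at each position, starting from +4: 4, 5, 6, ….
On still: s+4=w, t+5=y, i+6=o, l+7=s, l+8=t.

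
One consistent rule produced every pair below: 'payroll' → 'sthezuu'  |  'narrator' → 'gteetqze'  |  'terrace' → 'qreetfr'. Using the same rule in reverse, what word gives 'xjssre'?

p(15)→s(18) and a(0)→t(19) fit y≡19x+19 (mod 26); the inverse of 19 mod 26 is 11. This is an affine cipher: with a=0,…,z=25, each position x becomes (19x+19) mod 26.
Decoding xjssre: x(23)→11·(23−19)≡18=s; j(9)→11·(9−19)≡20=u; s(18)→11·(18−19)≡15=p; s(18)→11·(18−19)≡15=p; r(17)→11·(17−19)≡4=e; e(4)→11·(4−19)≡17=r (all mod 26).

supper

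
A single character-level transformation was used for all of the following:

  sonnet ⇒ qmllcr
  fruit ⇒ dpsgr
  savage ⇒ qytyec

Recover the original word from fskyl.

Compare letters: s→q is +24, o→m is +24, n→l is +24 — a constant shift. It's a constant shift of +24 (ROT24).
Decoding fskyl: f−24=h, s−24=u, k−24=m, y−24=a, l−24=n.

human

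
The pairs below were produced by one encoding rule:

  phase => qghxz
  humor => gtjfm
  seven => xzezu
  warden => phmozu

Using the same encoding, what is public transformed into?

p(15)→q(16) and h(7)→g(6) fit y≡11x+7 (mod 26); the inverse of 11 mod 26 is 19. Treating letters as 0–25, the rule is x ↦ 11x + 7 (mod 26).
Applying it to public: p(15)→11·15+7≡16=q; u(20)→11·20+7≡19=t; b(1)→11·1+7≡18=s; l(11)→11·11+7≡24=y; i(8)→11·8+7≡17=r; c(2)→11·2+7≡3=d (all mod 26).

qtsyrd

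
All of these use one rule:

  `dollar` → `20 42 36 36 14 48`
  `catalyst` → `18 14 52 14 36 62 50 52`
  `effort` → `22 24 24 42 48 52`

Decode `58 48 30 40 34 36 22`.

wrinkle

d(#4)→20 and o(#15)→42: differences scale by 2, so n = 2·pos + 12. The formula is n = 2×(alphabet index, a=1) + 12.
Undoing it on 58 48 30 40 34 36 22: 58→(58−12)÷2=23=w, 48→(48−12)÷2=18=r, 30→(30−12)÷2=9=i, 40→(40−12)÷2=14=n, 34→(34−12)÷2=11=k, 36→(36−12)÷2=12=l, 22→(22−12)÷2=5=e.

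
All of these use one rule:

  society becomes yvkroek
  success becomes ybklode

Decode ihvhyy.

In society: s→y is +6, o→v is +7, c→k is +8, i→r is +9 — the shift increases by 1 each position. Letter i (0-indexed) is shifted by i+6, so successive shifts are 6, 7, 8, ….
Undoing it on ihvhyy: i−6=c, h−7=a, v−8=n, h−9=y, y−10=o, y−11=n.

canyon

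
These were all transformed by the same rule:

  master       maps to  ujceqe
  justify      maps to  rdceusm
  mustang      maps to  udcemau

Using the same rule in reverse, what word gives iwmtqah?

ancient

In master: m→u is +8, a→j is +9, s→c is +10, t→e is +11 — the shift increases by 1 each position. The shift increases by 1 at each position, starting from +8: 8, 9, 10, ….
Decoding iwmtqah: i−8=a, w−9=n, m−10=c, t−11=i, q−12=e, a−13=n, h−14=t.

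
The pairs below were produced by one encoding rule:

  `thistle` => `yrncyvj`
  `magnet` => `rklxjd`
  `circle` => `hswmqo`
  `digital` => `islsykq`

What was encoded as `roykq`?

It's a Vigenère-style cipher with numeric key [5,10]: position i shifts by key[i mod 2].
Reversing it on roykq: r−5=m, o−10=e, y−5=t, k−10=a, q−5=l.

metal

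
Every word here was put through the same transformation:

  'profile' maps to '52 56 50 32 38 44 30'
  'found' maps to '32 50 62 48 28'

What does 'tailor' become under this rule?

60 22 38 44 50 56

p(#16)→52 and r(#18)→56: differences scale by 2, so n = 2·pos + 20. Each letter becomes 2×(its alphabet position, a=1..z=26) + 20.
For tailor: t=20→60, a=1→22, i=9→38, l=12→44, o=15→50, r=18→56.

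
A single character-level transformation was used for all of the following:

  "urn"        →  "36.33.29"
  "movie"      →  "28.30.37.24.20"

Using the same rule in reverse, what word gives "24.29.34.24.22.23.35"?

insight

u is letter #21 and maps to 36: an offset of 15. Letters become their 1-based position plus 15 (so a→16, b→17, …).
Reversing it on 24.29.34.24.22.23.35: 24→(24−15)÷1=9=i, 29→(29−15)÷1=14=n, 34→(34−15)÷1=19=s, 24→(24−15)÷1=9=i, 22→(22−15)÷1=7=g, 23→(23−15)÷1=8=h, 35→(35−15)÷1=20=t.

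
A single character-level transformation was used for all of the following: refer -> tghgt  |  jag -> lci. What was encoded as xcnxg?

valve

Compare letters: r→t is +2, e→g is +2, f→h is +2 — a constant shift. This is a Caesar cipher with shift 2.
Decoding xcnxg: x−2=v, c−2=a, n−2=l, x−2=v, g−2=e.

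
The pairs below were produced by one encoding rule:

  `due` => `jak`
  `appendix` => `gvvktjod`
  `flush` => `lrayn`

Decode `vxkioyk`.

Compare letters: d→j is +6, u→a is +6, e→k is +6 — a constant shift. It's a constant shift of +6 (ROT6).
Reversing it on vxkioyk: v−6=p, x−6=r, k−6=e, i−6=c, o−6=i, y−6=s, k−6=e.

precise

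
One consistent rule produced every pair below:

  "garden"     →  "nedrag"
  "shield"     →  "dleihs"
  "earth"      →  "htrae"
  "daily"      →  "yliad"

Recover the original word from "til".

lit

It's just the letters in reverse order.
Undoing it on til: then reverse → lit.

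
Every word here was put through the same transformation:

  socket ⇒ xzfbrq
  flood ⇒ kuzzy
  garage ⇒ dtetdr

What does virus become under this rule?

cpejx

This is an affine cipher: with a=0,…,z=25, each position x becomes (19x+19) mod 26.
Applying it to virus: v(21)→19·21+19≡2=c; i(8)→19·8+19≡15=p; r(17)→19·17+19≡4=e; u(20)→19·20+19≡9=j; s(18)→19·18+19≡23=x (all mod 26).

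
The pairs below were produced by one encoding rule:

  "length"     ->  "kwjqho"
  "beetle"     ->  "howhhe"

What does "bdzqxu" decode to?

The output letters match the input read backwards, each shifted +3: length reversed is htgnel. Two steps: reverse the string, then apply a Caesar shift of +3.
Undoing it on bdzqxu: shift back: b−3=y, d−3=a, z−3=w, q−3=n, x−3=u, u−3=r → yawnur; then reverse → runway.

runway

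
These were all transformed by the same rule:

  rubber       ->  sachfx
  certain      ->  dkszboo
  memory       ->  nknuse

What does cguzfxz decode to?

Shifts by position in rubber: pos 0: r→s (+1), pos 1: u→a (+6), pos 2: b→c (+1), pos 3: b→h (+6) — repeating every 2. The shifts repeat in a cycle of length 2: positions 0,1,… shift by +1, +6, then the pattern repeats.
Decoding cguzfxz: c−1=b, g−6=a, u−1=t, z−6=t, f−1=e, x−6=r, z−1=y.

battery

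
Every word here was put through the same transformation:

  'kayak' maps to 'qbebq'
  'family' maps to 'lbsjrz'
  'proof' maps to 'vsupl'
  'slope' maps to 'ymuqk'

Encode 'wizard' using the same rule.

Shifts by position in kayak: pos 0: k→q (+6), pos 1: a→b (+1), pos 2: y→e (+6), pos 3: a→b (+1) — repeating every 2. It's a Vigenère-style cipher with numeric key [6,1]: position i shifts by key[i mod 2].
On wizard: w+6=c, i+1=j, z+6=f, a+1=b, r+6=x, d+1=e.

cjfbxe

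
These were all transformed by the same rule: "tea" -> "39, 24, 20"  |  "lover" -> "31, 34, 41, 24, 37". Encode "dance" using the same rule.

t is letter #20 and maps to 39: an offset of 19. Each letter is replaced by its alphabet position (a=1..z=26) + 19.
Applying it to dance: d=4→23, a=1→20, n=14→33, c=3→22, e=5→24.

23, 20, 33, 22, 24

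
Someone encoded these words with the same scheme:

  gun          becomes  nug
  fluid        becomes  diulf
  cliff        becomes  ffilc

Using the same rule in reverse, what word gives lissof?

The output letters match the input read backwards: gun reversed is nug. The word is simply reversed.
Decoding lissof: then reverse → fossil.

fossil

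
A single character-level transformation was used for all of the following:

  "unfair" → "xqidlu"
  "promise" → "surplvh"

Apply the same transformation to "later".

odwhu

Compare letters: u→x is +3, n→q is +3, f→i is +3 — a constant shift. This is a Caesar cipher with shift 3.
On later: l+3=o, a+3=d, t+3=w, e+3=h, r+3=u.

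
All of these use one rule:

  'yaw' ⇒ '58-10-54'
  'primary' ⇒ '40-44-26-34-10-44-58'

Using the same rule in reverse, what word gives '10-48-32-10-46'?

atlas

The formula is n = 2×(alphabet index, a=1) + 8.
Reversing it on 10-48-32-10-46: 10→(10−8)÷2=1=a, 48→(48−8)÷2=20=t, 32→(32−8)÷2=12=l, 10→(10−8)÷2=1=a, 46→(46−8)÷2=19=s.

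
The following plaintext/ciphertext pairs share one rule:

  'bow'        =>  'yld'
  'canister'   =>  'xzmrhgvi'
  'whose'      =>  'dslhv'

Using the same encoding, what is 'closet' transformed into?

Letters are reflected about the middle of the alphabet (position → 25−position): Atbash.
For closet: c↔x, l↔o, o↔l, s↔h, e↔v, t↔g.

xolhvg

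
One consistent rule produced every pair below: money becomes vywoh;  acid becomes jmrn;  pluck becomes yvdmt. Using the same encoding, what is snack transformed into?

Shifts by position in money: pos 0: m→v (+9), pos 1: o→y (+10), pos 2: n→w (+9), pos 3: e→o (+10) — repeating every 2. It's a Vigenère-style cipher with numeric key [9,10]: position i shifts by key[i mod 2].
Applying it to snack: s+9=b, n+10=x, a+9=j, c+10=m, k+9=t.

bxjmt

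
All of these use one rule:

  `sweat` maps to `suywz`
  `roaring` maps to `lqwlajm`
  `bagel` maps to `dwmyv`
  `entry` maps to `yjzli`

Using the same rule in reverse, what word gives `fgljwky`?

s(18)→s(18) and w(22)→u(20) fit y≡7x+22 (mod 26); the inverse of 7 mod 26 is 15. Treating letters as 0–25, the rule is x ↦ 7x + 22 (mod 26).
Undoing it on fgljwky: f(5)→15·(5−22)≡5=f; g(6)→15·(6−22)≡20=u; l(11)→15·(11−22)≡17=r; j(9)→15·(9−22)≡13=n; w(22)→15·(22−22)≡0=a; k(10)→15·(10−22)≡2=c; y(24)→15·(24−22)≡4=e (all mod 26).

furnace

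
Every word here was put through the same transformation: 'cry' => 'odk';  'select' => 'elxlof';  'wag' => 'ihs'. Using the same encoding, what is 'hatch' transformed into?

thfot

The rule splits by letter class: vowels +7, consonants +12.
Applying it to hatch: h(cons)+12=t, a(vowel)+7=h, t(cons)+12=f, c(cons)+12=o, h(cons)+12=t.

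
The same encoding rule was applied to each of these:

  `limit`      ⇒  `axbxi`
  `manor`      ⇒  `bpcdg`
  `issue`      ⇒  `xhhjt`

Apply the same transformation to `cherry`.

Compare letters: l→a is +15, i→x is +15, m→b is +15 — a constant shift. It's a constant shift of +15 (ROT15).
Applying it to cherry: c+15=r, h+15=w, e+15=t, r+15=g, r+15=g, y+15=n.

rwtggn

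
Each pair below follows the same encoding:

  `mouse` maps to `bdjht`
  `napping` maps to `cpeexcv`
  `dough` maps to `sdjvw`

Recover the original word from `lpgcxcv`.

Compare letters: m→b is +15, o→d is +15, u→j is +15 — a constant shift. Each letter is shifted forward by 15 in the alphabet (a Caesar shift of +15).
Undoing it on lpgcxcv: l−15=w, p−15=a, g−15=r, c−15=n, x−15=i, c−15=n, v−15=g.

warning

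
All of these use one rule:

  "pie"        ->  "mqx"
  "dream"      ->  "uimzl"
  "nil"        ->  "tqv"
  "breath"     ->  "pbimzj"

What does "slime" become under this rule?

muqta

The output letters match the input read backwards, each shifted +8: pie reversed is eip. Two steps: reverse the string, then apply a Caesar shift of +8.
Applying it to slime: reverse → emils; then shift: e+8=m, m+8=u, i+8=q, l+8=t, s+8=a.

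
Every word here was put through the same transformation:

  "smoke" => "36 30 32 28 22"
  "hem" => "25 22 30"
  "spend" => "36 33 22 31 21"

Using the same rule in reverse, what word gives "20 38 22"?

cue

s is letter #19 and maps to 36: an offset of 17. The number is (letter's place in the alphabet, a=1) + 17.
Undoing it on 20 38 22: 20→(20−17)÷1=3=c, 38→(38−17)÷1=21=u, 22→(22−17)÷1=5=e.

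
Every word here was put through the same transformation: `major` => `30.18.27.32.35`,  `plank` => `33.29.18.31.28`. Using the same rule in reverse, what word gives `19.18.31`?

ban

m is letter #13 and maps to 30: an offset of 17. Each letter is replaced by its alphabet position (a=1..z=26) + 17.
Decoding 19.18.31: 19→(19−17)÷1=2=b, 18→(18−17)÷1=1=a, 31→(31−17)÷1=14=n.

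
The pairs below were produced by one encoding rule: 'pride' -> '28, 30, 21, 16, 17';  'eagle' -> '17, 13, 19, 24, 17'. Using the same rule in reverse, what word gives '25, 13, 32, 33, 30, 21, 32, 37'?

maturity

p is letter #16 and maps to 28: an offset of 12. Each letter is replaced by its alphabet position (a=1..z=26) + 12.
Undoing it on 25, 13, 32, 33, 30, 21, 32, 37: 25→(25−12)÷1=13=m, 13→(13−12)÷1=1=a, 32→(32−12)÷1=20=t, 33→(33−12)÷1=21=u, 30→(30−12)÷1=18=r, 21→(21−12)÷1=9=i, 32→(32−12)÷1=20=t, 37→(37−12)÷1=25=y.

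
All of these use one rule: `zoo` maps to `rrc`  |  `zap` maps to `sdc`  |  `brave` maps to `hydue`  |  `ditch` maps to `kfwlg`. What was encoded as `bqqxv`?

The word is reversed, then every letter is shifted forward by 3.
Undoing it on bqqxv: shift back: b−3=y, q−3=n, q−3=n, x−3=u, v−3=s → ynnus; then reverse → sunny.

sunny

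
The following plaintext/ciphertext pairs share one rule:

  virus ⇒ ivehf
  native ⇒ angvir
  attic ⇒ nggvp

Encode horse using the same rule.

ubefr

Compare letters: v→i is +13, i→v is +13, r→e is +13 — a constant shift. This is a Caesar cipher with shift 13.
For horse: h+13=u, o+13=b, r+13=e, s+13=f, e+13=r.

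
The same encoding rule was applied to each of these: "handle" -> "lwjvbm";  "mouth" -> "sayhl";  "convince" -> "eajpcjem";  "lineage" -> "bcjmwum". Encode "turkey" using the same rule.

h(7)→l(11) and a(0)→w(22) fit y≡17x+22 (mod 26); the inverse of 17 mod 26 is 23. This is an affine cipher: with a=0,…,z=25, each position x becomes (17x+22) mod 26.
For turkey: t(19)→17·19+22≡7=h; u(20)→17·20+22≡24=y; r(17)→17·17+22≡25=z; k(10)→17·10+22≡10=k; e(4)→17·4+22≡12=m; y(24)→17·24+22≡14=o (all mod 26).

hyzkmo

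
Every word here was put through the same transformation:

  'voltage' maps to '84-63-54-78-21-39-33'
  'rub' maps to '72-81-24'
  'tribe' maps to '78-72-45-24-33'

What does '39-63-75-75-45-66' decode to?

gossip

With a=1..z=26, the number is 3·pos + 18.
Decoding 39-63-75-75-45-66: 39→(39−18)÷3=7=g, 63→(63−18)÷3=15=o, 75→(75−18)÷3=19=s, 75→(75−18)÷3=19=s, 45→(45−18)÷3=9=i, 66→(66−18)÷3=16=p.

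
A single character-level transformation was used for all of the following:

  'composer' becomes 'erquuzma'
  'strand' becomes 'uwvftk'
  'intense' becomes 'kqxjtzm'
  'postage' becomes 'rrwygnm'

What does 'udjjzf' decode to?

safety

In composer: c→e is +2, o→r is +3, m→q is +4, p→u is +5 — the shift increases by 1 each position. The shift increases by 1 at each position, starting from +2: 2, 3, 4, ….
Reversing it on udjjzf: u−2=s, d−3=a, j−4=f, j−5=e, z−6=t, f−7=y.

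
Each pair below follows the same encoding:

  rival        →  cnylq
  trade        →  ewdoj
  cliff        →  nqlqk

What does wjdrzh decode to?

A repeating key of period 3 is used — shifts +11, +5, +3 over and over.
Reversing it on wjdrzh: w−11=l, j−5=e, d−3=a, r−11=g, z−5=u, h−3=e.

league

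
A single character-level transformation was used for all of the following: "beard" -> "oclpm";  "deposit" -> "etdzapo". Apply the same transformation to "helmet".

The output letters match the input read backwards, each shifted +11: beard reversed is draeb. Read the word backwards and shift each letter +11.
Applying it to helmet: reverse → temleh; then shift: t+11=e, e+11=p, m+11=x, l+11=w, e+11=p, h+11=s.

epxwps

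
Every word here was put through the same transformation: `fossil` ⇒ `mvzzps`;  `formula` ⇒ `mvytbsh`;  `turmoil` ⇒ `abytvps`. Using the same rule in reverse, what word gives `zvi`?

Compare letters: f→m is +7, o→v is +7, s→z is +7 — a constant shift. Each letter is shifted forward by 7 in the alphabet (a Caesar shift of +7).
Reversing it on zvi: z−7=s, v−7=o, i−7=b.

sob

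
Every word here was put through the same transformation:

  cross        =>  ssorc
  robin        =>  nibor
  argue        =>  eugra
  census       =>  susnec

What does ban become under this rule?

nab

The output letters match the input read backwards: cross reversed is ssorc. The word is simply reversed.
On ban: reverse → nab.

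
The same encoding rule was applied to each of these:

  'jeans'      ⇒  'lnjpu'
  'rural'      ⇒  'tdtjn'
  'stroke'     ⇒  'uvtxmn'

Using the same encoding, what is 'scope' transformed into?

The shift depends on letter class: consonant j→l is +2, but vowel e→n is +9. Two shifts are in play — +9 for a/e/i/o/u, +2 for every other letter.
Applying it to scope: s(cons)+2=u, c(cons)+2=e, o(vowel)+9=x, p(cons)+2=r, e(vowel)+9=n.

uexrn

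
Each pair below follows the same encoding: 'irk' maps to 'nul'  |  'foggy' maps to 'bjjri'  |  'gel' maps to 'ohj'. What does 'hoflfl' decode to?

icicle

The output letters match the input read backwards, each shifted +3: irk reversed is kri. Two steps: reverse the string, then apply a Caesar shift of +3.
Reversing it on hoflfl: shift back: h−3=e, o−3=l, f−3=c, l−3=i, f−3=c, l−3=i → elcici; then reverse → icicle.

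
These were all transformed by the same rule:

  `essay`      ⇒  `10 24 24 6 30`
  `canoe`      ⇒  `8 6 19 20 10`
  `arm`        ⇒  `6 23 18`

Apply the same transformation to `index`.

e is letter #5 and maps to 10: an offset of 5. Letters become their 1-based position plus 5 (so a→6, b→7, …).
For index: i=9→14, n=14→19, d=4→9, e=5→10, x=24→29.

14 19 9 10 29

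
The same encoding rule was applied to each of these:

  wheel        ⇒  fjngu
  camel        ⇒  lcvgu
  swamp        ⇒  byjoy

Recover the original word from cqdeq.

The shifts repeat in a cycle of length 2: positions 0,1,… shift by +9, +2, then the pattern repeats.
Reversing it on cqdeq: c−9=t, q−2=o, d−9=u, e−2=c, q−9=h.

touch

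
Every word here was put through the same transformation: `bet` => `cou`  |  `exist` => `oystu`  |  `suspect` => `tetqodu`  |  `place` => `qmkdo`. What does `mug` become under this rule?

The shift depends on letter class: consonant b→c is +1, but vowel e→o is +10. Two shifts are in play — +10 for a/e/i/o/u, +1 for every other letter.
For mug: m(cons)+1=n, u(vowel)+10=e, g(cons)+1=h.

neh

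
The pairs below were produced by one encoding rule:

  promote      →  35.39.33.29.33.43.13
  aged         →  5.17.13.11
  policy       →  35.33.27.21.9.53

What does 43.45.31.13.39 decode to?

tuner

p(#16)→35 and r(#18)→39: differences scale by 2, so n = 2·pos + 3. The formula is n = 2×(alphabet index, a=1) + 3.
Undoing it on 43.45.31.13.39: 43→(43−3)÷2=20=t, 45→(45−3)÷2=21=u, 31→(31−3)÷2=14=n, 13→(13−3)÷2=5=e, 39→(39−3)÷2=18=r.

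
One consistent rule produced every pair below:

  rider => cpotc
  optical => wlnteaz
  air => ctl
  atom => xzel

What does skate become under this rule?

The output letters match the input read backwards, each shifted +11: rider reversed is redir. The word is reversed, then every letter is shifted forward by 11.
Applying it to skate: reverse → etaks; then shift: e+11=p, t+11=e, a+11=l, k+11=v, s+11=d.

pelvd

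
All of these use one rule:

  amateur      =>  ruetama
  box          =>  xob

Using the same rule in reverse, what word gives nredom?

It's just the letters in reverse order.
Decoding nredom: then reverse → modern.

modern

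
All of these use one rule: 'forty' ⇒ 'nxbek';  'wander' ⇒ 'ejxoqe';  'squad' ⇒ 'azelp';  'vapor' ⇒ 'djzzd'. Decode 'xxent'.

pouch

The shift increases by 1 at each position, starting from +8: 8, 9, 10, ….
Decoding xxent: x−8=p, x−9=o, e−10=u, n−11=c, t−12=h.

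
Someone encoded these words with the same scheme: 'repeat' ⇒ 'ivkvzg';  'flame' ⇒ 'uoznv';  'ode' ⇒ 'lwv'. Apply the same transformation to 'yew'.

Each pair mirrors across the alphabet (r↔i, e↔v, p↔k): positions sum to 25. This is the alphabet-reversal cipher (Atbash): a becomes z, b becomes y, etc.
For yew: y↔b, e↔v, w↔d.

bvd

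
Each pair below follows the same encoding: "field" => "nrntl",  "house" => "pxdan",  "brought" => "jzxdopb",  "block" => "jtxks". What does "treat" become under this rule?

bznjb

The shift depends on letter class: consonant f→n is +8, but vowel i→r is +9. The rule splits by letter class: vowels +9, consonants +8.
For treat: t(cons)+8=b, r(cons)+8=z, e(vowel)+9=n, a(vowel)+9=j, t(cons)+8=b.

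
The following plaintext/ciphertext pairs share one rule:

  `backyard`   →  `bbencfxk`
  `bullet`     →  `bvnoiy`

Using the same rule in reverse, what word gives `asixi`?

In backyard: b→b is +0, a→b is +1, c→e is +2, k→n is +3 — the shift increases by 1 each position. Each letter shifts forward by its position index (0, 1, 2, …) — the shift grows by one for each successive letter.
Reversing it on asixi: a−0=a, s−1=r, i−2=g, x−3=u, i−4=e.

argue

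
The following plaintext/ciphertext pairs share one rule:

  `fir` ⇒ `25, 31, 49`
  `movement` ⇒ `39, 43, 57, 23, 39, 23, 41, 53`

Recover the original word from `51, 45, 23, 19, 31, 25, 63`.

specify

f(#6)→25 and i(#9)→31: differences scale by 2, so n = 2·pos + 13. The formula is n = 2×(alphabet index, a=1) + 13.
Decoding 51, 45, 23, 19, 31, 25, 63: 51→(51−13)÷2=19=s, 45→(45−13)÷2=16=p, 23→(23−13)÷2=5=e, 19→(19−13)÷2=3=c, 31→(31−13)÷2=9=i, 25→(25−13)÷2=6=f, 63→(63−13)÷2=25=y.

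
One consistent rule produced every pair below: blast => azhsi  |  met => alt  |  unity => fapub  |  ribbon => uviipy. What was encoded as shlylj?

cereal

The output letters match the input read backwards, each shifted +7: blast reversed is tsalb. Read the word backwards and shift each letter +7.
Undoing it on shlylj: shift back: s−7=l, h−7=a, l−7=e, y−7=r, l−7=e, j−7=c → laerec; then reverse → cereal.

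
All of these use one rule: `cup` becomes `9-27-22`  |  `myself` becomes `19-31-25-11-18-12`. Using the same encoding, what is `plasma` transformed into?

c is letter #3 and maps to 9: an offset of 6. The number is (letter's place in the alphabet, a=1) + 6.
For plasma: p=16→22, l=12→18, a=1→7, s=19→25, m=13→19, a=1→7.

22-18-7-25-19-7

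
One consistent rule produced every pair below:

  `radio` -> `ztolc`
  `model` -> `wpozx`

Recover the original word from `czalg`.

The output letters match the input read backwards, each shifted +11: radio reversed is oidar. The word is reversed, then every letter is shifted forward by 11.
Reversing it on czalg: shift back: c−11=r, z−11=o, a−11=p, l−11=a, g−11=v → ropav; then reverse → vapor.

vapor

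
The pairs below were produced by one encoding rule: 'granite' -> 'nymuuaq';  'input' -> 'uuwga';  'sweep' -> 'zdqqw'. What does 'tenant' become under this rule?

aqumua

Two shifts are in play — +12 for a/e/i/o/u, +7 for every other letter.
Applying it to tenant: t(cons)+7=a, e(vowel)+12=q, n(cons)+7=u, a(vowel)+12=m, n(cons)+7=u, t(cons)+7=a.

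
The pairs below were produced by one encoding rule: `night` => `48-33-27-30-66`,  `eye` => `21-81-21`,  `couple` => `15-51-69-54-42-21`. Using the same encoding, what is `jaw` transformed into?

n(#14)→48 and i(#9)→33: differences scale by 3, so n = 3·pos + 6. Each letter becomes 3×(its alphabet position, a=1..z=26) + 6.
On jaw: j=10→36, a=1→9, w=23→75.

36-9-75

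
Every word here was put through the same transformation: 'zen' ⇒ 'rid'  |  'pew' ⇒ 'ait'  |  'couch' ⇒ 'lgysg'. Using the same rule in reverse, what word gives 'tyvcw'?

Two steps: reverse the string, then apply a Caesar shift of +4.
Reversing it on tyvcw: shift back: t−4=p, y−4=u, v−4=r, c−4=y, w−4=s → purys; then reverse → syrup.

syrup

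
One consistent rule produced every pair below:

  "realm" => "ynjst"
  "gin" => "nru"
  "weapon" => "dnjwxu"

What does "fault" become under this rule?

The shift depends on letter class: consonant r→y is +7, but vowel e→n is +9. The rule splits by letter class: vowels +9, consonants +7.
Applying it to fault: f(cons)+7=m, a(vowel)+9=j, u(vowel)+9=d, l(cons)+7=s, t(cons)+7=a.

mjdsa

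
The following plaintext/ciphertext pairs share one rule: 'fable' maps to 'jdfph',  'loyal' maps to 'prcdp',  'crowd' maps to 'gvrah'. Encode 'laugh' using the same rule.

Two shifts are in play — +3 for a/e/i/o/u, +4 for every other letter.
On laugh: l(cons)+4=p, a(vowel)+3=d, u(vowel)+3=x, g(cons)+4=k, h(cons)+4=l.

pdxkl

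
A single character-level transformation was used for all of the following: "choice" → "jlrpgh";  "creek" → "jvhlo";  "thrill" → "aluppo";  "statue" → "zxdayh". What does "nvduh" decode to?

grand

A repeating key of period 3 is used — shifts +7, +4, +3 over and over.
Decoding nvduh: n−7=g, v−4=r, d−3=a, u−7=n, h−4=d.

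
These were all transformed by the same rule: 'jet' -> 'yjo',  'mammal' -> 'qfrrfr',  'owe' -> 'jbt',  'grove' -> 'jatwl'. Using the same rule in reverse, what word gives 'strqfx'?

The output letters match the input read backwards, each shifted +5: jet reversed is tej. The word is reversed, then every letter is shifted forward by 5.
Undoing it on strqfx: shift back: s−5=n, t−5=o, r−5=m, q−5=l, f−5=a, x−5=s → nomlas; then reverse → salmon.

salmon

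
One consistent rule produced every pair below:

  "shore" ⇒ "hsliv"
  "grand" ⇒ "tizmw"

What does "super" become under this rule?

hfkvi

This is the alphabet-reversal cipher (Atbash): a becomes z, b becomes y, etc.
On super: s↔h, u↔f, p↔k, e↔v, r↔i.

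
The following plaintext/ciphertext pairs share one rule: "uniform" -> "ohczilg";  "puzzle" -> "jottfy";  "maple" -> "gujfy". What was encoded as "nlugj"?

tramp

Compare letters: u→o is +20, n→h is +20, i→c is +20 — a constant shift. It's a constant shift of +20 (ROT20).
Decoding nlugj: n−20=t, l−20=r, u−20=a, g−20=m, j−20=p.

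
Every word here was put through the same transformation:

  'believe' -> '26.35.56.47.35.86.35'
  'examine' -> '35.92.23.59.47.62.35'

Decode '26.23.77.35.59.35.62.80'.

b(#2)→26 and e(#5)→35: differences scale by 3, so n = 3·pos + 20. The formula is n = 3×(alphabet index, a=1) + 20.
Undoing it on 26.23.77.35.59.35.62.80: 26→(26−20)÷3=2=b, 23→(23−20)÷3=1=a, 77→(77−20)÷3=19=s, 35→(35−20)÷3=5=e, 59→(59−20)÷3=13=m, 35→(35−20)÷3=5=e, 62→(62−20)÷3=14=n, 80→(80−20)÷3=20=t.

basement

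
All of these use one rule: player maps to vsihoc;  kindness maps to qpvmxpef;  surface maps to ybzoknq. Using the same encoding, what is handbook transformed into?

nhvmlzax

In player: p→v is +6, l→s is +7, a→i is +8, y→h is +9 — the shift increases by 1 each position. Letter i (0-indexed) is shifted by i+6, so successive shifts are 6, 7, 8, ….
On handbook: h+6=n, a+7=h, n+8=v, d+9=m, b+10=l, o+11=z, o+12=a, k+13=x.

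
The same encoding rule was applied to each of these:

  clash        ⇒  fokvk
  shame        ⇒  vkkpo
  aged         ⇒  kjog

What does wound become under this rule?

The shift depends on letter class: consonant c→f is +3, but vowel a→k is +10. Two shifts are in play — +10 for a/e/i/o/u, +3 for every other letter.
For wound: w(cons)+3=z, o(vowel)+10=y, u(vowel)+10=e, n(cons)+3=q, d(cons)+3=g.

zyeqg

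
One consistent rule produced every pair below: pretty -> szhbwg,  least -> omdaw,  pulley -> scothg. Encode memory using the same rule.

pmpwug

Shifts by position in pretty: pos 0: p→s (+3), pos 1: r→z (+8), pos 2: e→h (+3), pos 3: t→b (+8) — repeating every 2. A repeating key of period 2 is used — shifts +3, +8 over and over.
On memory: m+3=p, e+8=m, m+3=p, o+8=w, r+3=u, y+8=g.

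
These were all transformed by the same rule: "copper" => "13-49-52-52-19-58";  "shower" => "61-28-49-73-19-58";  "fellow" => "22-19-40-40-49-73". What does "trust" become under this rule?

64-58-67-61-64

c(#3)→13 and o(#15)→49: differences scale by 3, so n = 3·pos + 4. The formula is n = 3×(alphabet index, a=1) + 4.
For trust: t=20→64, r=18→58, u=21→67, s=19→61, t=20→64.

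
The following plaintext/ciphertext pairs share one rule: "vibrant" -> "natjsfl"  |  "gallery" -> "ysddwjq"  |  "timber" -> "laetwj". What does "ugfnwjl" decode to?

Compare letters: v→n is +18, i→a is +18, b→t is +18 — a constant shift. It's a constant shift of +18 (ROT18).
Decoding ugfnwjl: u−18=c, g−18=o, f−18=n, n−18=v, w−18=e, j−18=r, l−18=t.

convert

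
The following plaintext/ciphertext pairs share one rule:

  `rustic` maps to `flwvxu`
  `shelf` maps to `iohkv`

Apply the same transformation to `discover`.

The output letters match the input read backwards, each shifted +3: rustic reversed is citsur. Read the word backwards and shift each letter +3.
For discover: reverse → revocsid; then shift: r+3=u, e+3=h, v+3=y, o+3=r, c+3=f, s+3=v, i+3=l, d+3=g.

uhyrfvlg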